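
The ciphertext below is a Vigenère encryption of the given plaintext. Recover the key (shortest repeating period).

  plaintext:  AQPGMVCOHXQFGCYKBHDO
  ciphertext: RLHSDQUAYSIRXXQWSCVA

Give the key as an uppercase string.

  i= 0: R-A = 17 → R
  i= 1: L-Q = 21 → V
  i= 2: H-P = 18 → S
  i= 3: S-G = 12 → M
  i= 4: D-M = 17 → R
  i= 5: Q-V = 21 → V
  i= 6: U-C = 18 → S
  i= 7: A-O = 12 → M
  i= 8: Y-H = 17 → R
  i= 9: S-X = 21 → V
  i=10: I-Q = 18 → S
  i=11: R-F = 12 → M
  i=12: X-G = 17 → R
  i=13: X-C = 21 → V
  i=14: Q-Y = 18 → S
  i=15: W-K = 12 → M
  i=16: S-B = 17 → R
  i=17: C-H = 21 → V
  i=18: V-D = 18 → S
  i=19: A-O = 12 → M
  shifts repeat with period 4: RVSM

RVSM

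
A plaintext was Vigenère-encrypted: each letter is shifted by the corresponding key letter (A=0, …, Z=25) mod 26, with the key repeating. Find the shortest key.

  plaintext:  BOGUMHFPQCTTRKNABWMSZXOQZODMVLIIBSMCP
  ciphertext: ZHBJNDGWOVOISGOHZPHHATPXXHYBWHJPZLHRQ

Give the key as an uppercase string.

  i= 0: Z-B = 24 → Y
  i= 1: H-O = 19 → T
  i= 2: B-G = 21 → V
  i= 3: J-U = 15 → P
  i= 4: N-M =  1 → B
  i= 5: D-H = 22 → W
  i= 6: G-F =  1 → B
  i= 7: W-P =  7 → H
  i= 8: O-Q = 24 → Y
  i= 9: V-C = 19 → T
  i=10: O-T = 21 → V
  i=11: I-T = 15 → P
  i=12: S-R =  1 → B
  i=13: G-K = 22 → W
  i=14: O-N =  1 → B
  i=15: H-A =  7 → H
  i=16: Z-B = 24 → Y
  i=17: P-W = 19 → T
  i=18: H-M = 21 → V
  i=19: H-S = 15 → P
  i=20: A-Z =  1 → B
  i=21: T-X = 22 → W
  i=22: P-O =  1 → B
  i=23: X-Q =  7 → H
  i=24: X-Z = 24 → Y
  i=25: H-O = 19 → T
  i=26: Y-D = 21 → V
  i=27: B-M = 15 → P
  i=28: W-V =  1 → B
  i=29: H-L = 22 → W
  i=30: J-I =  1 → B
  i=31: P-I =  7 → H
  i=32: Z-B = 24 → Y
  i=33: L-S = 19 → T
  i=34: H-M = 21 → V
  i=35: R-C = 15 → P
  i=36: Q-P =  1 → B
  shifts repeat with period 8: YTVPBWBH

YTVPBWBH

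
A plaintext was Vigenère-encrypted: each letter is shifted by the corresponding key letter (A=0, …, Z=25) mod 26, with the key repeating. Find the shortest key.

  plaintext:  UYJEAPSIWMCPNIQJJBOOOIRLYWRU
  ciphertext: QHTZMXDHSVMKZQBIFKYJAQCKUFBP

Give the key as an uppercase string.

WJKVMILZ

  i= 0: Q-U = 22 → W
  i= 1: H-Y =  9 → J
  i= 2: T-J = 10 → K
  i= 3: Z-E = 21 → V
  i= 4: M-A = 12 → M
  i= 5: X-P =  8 → I
  i= 6: D-S = 11 → L
  i= 7: H-I = 25 → Z
  i= 8: S-W = 22 → W
  i= 9: V-M =  9 → J
  i=10: M-C = 10 → K
  i=11: K-P = 21 → V
  i=12: Z-N = 12 → M
  i=13: Q-I =  8 → I
  i=14: B-Q = 11 → L
  i=15: I-J = 25 → Z
  i=16: F-J = 22 → W
  i=17: K-B =  9 → J
  i=18: Y-O = 10 → K
  i=19: J-O = 21 → V
  i=20: A-O = 12 → M
  i=21: Q-I =  8 → I
  i=22: C-R = 11 → L
  i=23: K-L = 25 → Z
  i=24: U-Y = 22 → W
  i=25: F-W =  9 → J
  i=26: B-R = 10 → K
  i=27: P-U = 21 → V
  shifts repeat with period 8: WJKVMILZ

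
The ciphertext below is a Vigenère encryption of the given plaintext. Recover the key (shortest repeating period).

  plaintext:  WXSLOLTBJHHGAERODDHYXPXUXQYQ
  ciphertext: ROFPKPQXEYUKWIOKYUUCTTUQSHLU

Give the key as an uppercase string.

  i= 0: R-W = 21 → V
  i= 1: O-X = 17 → R
  i= 2: F-S = 13 → N
  i= 3: P-L =  4 → E
  i= 4: K-O = 22 → W
  i= 5: P-L =  4 → E
  i= 6: Q-T = 23 → X
  i= 7: X-B = 22 → W
  i= 8: E-J = 21 → V
  i= 9: Y-H = 17 → R
  i=10: U-H = 13 → N
  i=11: K-G =  4 → E
  i=12: W-A = 22 → W
  i=13: I-E =  4 → E
  i=14: O-R = 23 → X
  i=15: K-O = 22 → W
  i=16: Y-D = 21 → V
  i=17: U-D = 17 → R
  i=18: U-H = 13 → N
  i=19: C-Y =  4 → E
  i=20: T-X = 22 → W
  i=21: T-P =  4 → E
  i=22: U-X = 23 → X
  i=23: Q-U = 22 → W
  i=24: S-X = 21 → V
  i=25: H-Q = 17 → R
  i=26: L-Y = 13 → N
  i=27: U-Q =  4 → E
  shifts repeat with period 8: VRNEWEXW

VRNEWEXW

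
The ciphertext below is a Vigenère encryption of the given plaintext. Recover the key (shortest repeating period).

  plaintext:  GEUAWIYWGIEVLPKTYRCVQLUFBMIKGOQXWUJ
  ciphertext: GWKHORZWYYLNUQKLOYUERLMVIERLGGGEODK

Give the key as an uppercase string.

  i= 0: G-G =  0 → A
  i= 1: W-E = 18 → S
  i= 2: K-U = 16 → Q
  i= 3: H-A =  7 → H
  i= 4: O-W = 18 → S
  i= 5: R-I =  9 → J
  i= 6: Z-Y =  1 → B
  i= 7: W-W =  0 → A
  i= 8: Y-G = 18 → S
  i= 9: Y-I = 16 → Q
  i=10: L-E =  7 → H
  i=11: N-V = 18 → S
  i=12: U-L =  9 → J
  i=13: Q-P =  1 → B
  i=14: K-K =  0 → A
  i=15: L-T = 18 → S
  i=16: O-Y = 16 → Q
  i=17: Y-R =  7 → H
  i=18: U-C = 18 → S
  i=19: E-V =  9 → J
  i=20: R-Q =  1 → B
  i=21: L-L =  0 → A
  i=22: M-U = 18 → S
  i=23: V-F = 16 → Q
  i=24: I-B =  7 → H
  i=25: E-M = 18 → S
  i=26: R-I =  9 → J
  i=27: L-K =  1 → B
  i=28: G-G =  0 → A
  i=29: G-O = 18 → S
  i=30: G-Q = 16 → Q
  i=31: E-X =  7 → H
  i=32: O-W = 18 → S
  i=33: D-U =  9 → J
  i=34: K-J =  1 → B
  shifts repeat with period 7: ASQHSJB

ASQHSJB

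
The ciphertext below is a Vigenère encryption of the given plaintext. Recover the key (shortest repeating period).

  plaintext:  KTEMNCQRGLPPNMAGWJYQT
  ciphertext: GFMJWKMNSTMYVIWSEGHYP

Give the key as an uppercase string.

WMIXJIW

  i= 0: G-K = 22 → W
  i= 1: F-T = 12 → M
  i= 2: M-E =  8 → I
  i= 3: J-M = 23 → X
  i= 4: W-N =  9 → J
  i= 5: K-C =  8 → I
  i= 6: M-Q = 22 → W
  i= 7: N-R = 22 → W
  i= 8: S-G = 12 → M
  i= 9: T-L =  8 → I
  i=10: M-P = 23 → X
  i=11: Y-P =  9 → J
  i=12: V-N =  8 → I
  i=13: I-M = 22 → W
  i=14: W-A = 22 → W
  i=15: S-G = 12 → M
  i=16: E-W =  8 → I
  i=17: G-J = 23 → X
  i=18: H-Y =  9 → J
  i=19: Y-Q =  8 → I
  i=20: P-T = 22 → W
  shifts repeat with period 7: WMIXJIW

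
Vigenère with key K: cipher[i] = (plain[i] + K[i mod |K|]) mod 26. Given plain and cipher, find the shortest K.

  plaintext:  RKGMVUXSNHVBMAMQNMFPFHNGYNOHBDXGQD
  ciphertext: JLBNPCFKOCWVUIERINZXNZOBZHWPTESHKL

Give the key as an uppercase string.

  i= 0: J-R = 18 → S
  i= 1: L-K =  1 → B
  i= 2: B-G = 21 → V
  i= 3: N-M =  1 → B
  i= 4: P-V = 20 → U
  i= 5: C-U =  8 → I
  i= 6: F-X =  8 → I
  i= 7: K-S = 18 → S
  i= 8: O-N =  1 → B
  i= 9: C-H = 21 → V
  i=10: W-V =  1 → B
  i=11: V-B = 20 → U
  i=12: U-M =  8 → I
  i=13: I-A =  8 → I
  i=14: E-M = 18 → S
  i=15: R-Q =  1 → B
  i=16: I-N = 21 → V
  i=17: N-M =  1 → B
  i=18: Z-F = 20 → U
  i=19: X-P =  8 → I
  i=20: N-F =  8 → I
  i=21: Z-H = 18 → S
  i=22: O-N =  1 → B
  i=23: B-G = 21 → V
  i=24: Z-Y =  1 → B
  i=25: H-N = 20 → U
  i=26: W-O =  8 → I
  i=27: P-H =  8 → I
  i=28: T-B = 18 → S
  i=29: E-D =  1 → B
  i=30: S-X = 21 → V
  i=31: H-G =  1 → B
  i=32: K-Q = 20 → U
  i=33: L-D =  8 → I
  shifts repeat with period 7: SBVBUII

SBVBUII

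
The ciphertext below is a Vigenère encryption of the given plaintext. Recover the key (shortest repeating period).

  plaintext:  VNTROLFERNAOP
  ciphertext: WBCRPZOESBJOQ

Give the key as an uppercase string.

  i= 0: W-V =  1 → B
  i= 1: B-N = 14 → O
  i= 2: C-T =  9 → J
  i= 3: R-R =  0 → A
  i= 4: P-O =  1 → B
  i= 5: Z-L = 14 → O
  i= 6: O-F =  9 → J
  i= 7: E-E =  0 → A
  i= 8: S-R =  1 → B
  i= 9: B-N = 14 → O
  i=10: J-A =  9 → J
  i=11: O-O =  0 → A
  i=12: Q-P =  1 → B
  shifts repeat with period 4: BOJA

BOJA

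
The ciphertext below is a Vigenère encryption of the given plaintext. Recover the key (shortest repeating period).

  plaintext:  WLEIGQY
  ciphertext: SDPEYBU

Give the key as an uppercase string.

  i= 0: S-W = 22 → W
  i= 1: D-L = 18 → S
  i= 2: P-E = 11 → L
  i= 3: E-I = 22 → W
  i= 4: Y-G = 18 → S
  i= 5: B-Q = 11 → L
  i= 6: U-Y = 22 → W
  shifts repeat with period 3: WSL

WSL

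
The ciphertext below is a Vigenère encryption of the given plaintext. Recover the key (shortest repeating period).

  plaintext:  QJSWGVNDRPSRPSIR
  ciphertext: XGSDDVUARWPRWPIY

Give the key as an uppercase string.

HXA

  i= 0: X-Q =  7 → H
  i= 1: G-J = 23 → X
  i= 2: S-S =  0 → A
  i= 3: D-W =  7 → H
  i= 4: D-G = 23 → X
  i= 5: V-V =  0 → A
  i= 6: U-N =  7 → H
  i= 7: A-D = 23 → X
  i= 8: R-R =  0 → A
  i= 9: W-P =  7 → H
  i=10: P-S = 23 → X
  i=11: R-R =  0 → A
  i=12: W-P =  7 → H
  i=13: P-S = 23 → X
  i=14: I-I =  0 → A
  i=15: Y-R =  7 → H
  shifts repeat with period 3: HXA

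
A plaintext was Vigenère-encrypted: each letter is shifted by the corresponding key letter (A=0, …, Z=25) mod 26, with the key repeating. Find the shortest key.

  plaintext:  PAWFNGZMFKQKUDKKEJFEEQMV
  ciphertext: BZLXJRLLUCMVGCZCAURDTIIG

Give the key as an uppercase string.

MZPSWL

  i= 0: B-P = 12 → M
  i= 1: Z-A = 25 → Z
  i= 2: L-W = 15 → P
  i= 3: X-F = 18 → S
  i= 4: J-N = 22 → W
  i= 5: R-G = 11 → L
  i= 6: L-Z = 12 → M
  i= 7: L-M = 25 → Z
  i= 8: U-F = 15 → P
  i= 9: C-K = 18 → S
  i=10: M-Q = 22 → W
  i=11: V-K = 11 → L
  i=12: G-U = 12 → M
  i=13: C-D = 25 → Z
  i=14: Z-K = 15 → P
  i=15: C-K = 18 → S
  i=16: A-E = 22 → W
  i=17: U-J = 11 → L
  i=18: R-F = 12 → M
  i=19: D-E = 25 → Z
  i=20: T-E = 15 → P
  i=21: I-Q = 18 → S
  i=22: I-M = 22 → W
  i=23: G-V = 11 → L
  shifts repeat with period 6: MZPSWL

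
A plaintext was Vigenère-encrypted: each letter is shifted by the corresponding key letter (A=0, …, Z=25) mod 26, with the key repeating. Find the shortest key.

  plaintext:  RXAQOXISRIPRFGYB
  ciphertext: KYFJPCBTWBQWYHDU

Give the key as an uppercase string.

  i= 0: K-R = 19 → T
  i= 1: Y-X =  1 → B
  i= 2: F-A =  5 → F
  i= 3: J-Q = 19 → T
  i= 4: P-O =  1 → B
  i= 5: C-X =  5 → F
  i= 6: B-I = 19 → T
  i= 7: T-S =  1 → B
  i= 8: W-R =  5 → F
  i= 9: B-I = 19 → T
  i=10: Q-P =  1 → B
  i=11: W-R =  5 → F
  i=12: Y-F = 19 → T
  i=13: H-G =  1 → B
  i=14: D-Y =  5 → F
  i=15: U-B = 19 → T
  shifts repeat with period 3: TBF

TBF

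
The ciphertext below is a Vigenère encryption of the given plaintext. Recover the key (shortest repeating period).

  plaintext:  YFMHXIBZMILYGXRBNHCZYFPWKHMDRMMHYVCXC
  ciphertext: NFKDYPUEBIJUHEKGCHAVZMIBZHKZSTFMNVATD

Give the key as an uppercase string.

PAYWBHTF

  i= 0: N-Y = 15 → P
  i= 1: F-F =  0 → A
  i= 2: K-M = 24 → Y
  i= 3: D-H = 22 → W
  i= 4: Y-X =  1 → B
  i= 5: P-I =  7 → H
  i= 6: U-B = 19 → T
  i= 7: E-Z =  5 → F
  i= 8: B-M = 15 → P
  i= 9: I-I =  0 → A
  i=10: J-L = 24 → Y
  i=11: U-Y = 22 → W
  i=12: H-G =  1 → B
  i=13: E-X =  7 → H
  i=14: K-R = 19 → T
  i=15: G-B =  5 → F
  i=16: C-N = 15 → P
  i=17: H-H =  0 → A
  i=18: A-C = 24 → Y
  i=19: V-Z = 22 → W
  i=20: Z-Y =  1 → B
  i=21: M-F =  7 → H
  i=22: I-P = 19 → T
  i=23: B-W =  5 → F
  i=24: Z-K = 15 → P
  i=25: H-H =  0 → A
  i=26: K-M = 24 → Y
  i=27: Z-D = 22 → W
  i=28: S-R =  1 → B
  i=29: T-M =  7 → H
  i=30: F-M = 19 → T
  i=31: M-H =  5 → F
  i=32: N-Y = 15 → P
  i=33: V-V =  0 → A
  i=34: A-C = 24 → Y
  i=35: T-X = 22 → W
  i=36: D-C =  1 → B
  shifts repeat with period 8: PAYWBHTF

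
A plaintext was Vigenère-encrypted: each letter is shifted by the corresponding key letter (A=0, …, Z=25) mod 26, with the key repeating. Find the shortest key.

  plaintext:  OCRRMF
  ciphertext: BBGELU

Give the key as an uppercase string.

NZP

  i= 0: B-O = 13 → N
  i= 1: B-C = 25 → Z
  i= 2: G-R = 15 → P
  i= 3: E-R = 13 → N
  i= 4: L-M = 25 → Z
  i= 5: U-F = 15 → P
  shifts repeat with period 3: NZP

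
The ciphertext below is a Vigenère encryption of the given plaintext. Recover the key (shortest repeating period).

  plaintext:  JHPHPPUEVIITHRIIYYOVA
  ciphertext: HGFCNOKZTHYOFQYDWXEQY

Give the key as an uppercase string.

  i= 0: H-J = 24 → Y
  i= 1: G-H = 25 → Z
  i= 2: F-P = 16 → Q
  i= 3: C-H = 21 → V
  i= 4: N-P = 24 → Y
  i= 5: O-P = 25 → Z
  i= 6: K-U = 16 → Q
  i= 7: Z-E = 21 → V
  i= 8: T-V = 24 → Y
  i= 9: H-I = 25 → Z
  i=10: Y-I = 16 → Q
  i=11: O-T = 21 → V
  i=12: F-H = 24 → Y
  i=13: Q-R = 25 → Z
  i=14: Y-I = 16 → Q
  i=15: D-I = 21 → V
  i=16: W-Y = 24 → Y
  i=17: X-Y = 25 → Z
  i=18: E-O = 16 → Q
  i=19: Q-V = 21 → V
  i=20: Y-A = 24 → Y
  shifts repeat with period 4: YZQV

YZQV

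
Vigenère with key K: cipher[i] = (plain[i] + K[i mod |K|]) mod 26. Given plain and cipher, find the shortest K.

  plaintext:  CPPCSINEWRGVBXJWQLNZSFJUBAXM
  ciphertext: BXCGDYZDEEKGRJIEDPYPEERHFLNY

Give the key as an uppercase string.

  i= 0: B-C = 25 → Z
  i= 1: X-P =  8 → I
  i= 2: C-P = 13 → N
  i= 3: G-C =  4 → E
  i= 4: D-S = 11 → L
  i= 5: Y-I = 16 → Q
  i= 6: Z-N = 12 → M
  i= 7: D-E = 25 → Z
  i= 8: E-W =  8 → I
  i= 9: E-R = 13 → N
  i=10: K-G =  4 → E
  i=11: G-V = 11 → L
  i=12: R-B = 16 → Q
  i=13: J-X = 12 → M
  i=14: I-J = 25 → Z
  i=15: E-W =  8 → I
  i=16: D-Q = 13 → N
  i=17: P-L =  4 → E
  i=18: Y-N = 11 → L
  i=19: P-Z = 16 → Q
  i=20: E-S = 12 → M
  i=21: E-F = 25 → Z
  i=22: R-J =  8 → I
  i=23: H-U = 13 → N
  i=24: F-B =  4 → E
  i=25: L-A = 11 → L
  i=26: N-X = 16 → Q
  i=27: Y-M = 12 → M
  shifts repeat with period 7: ZINELQM

ZINELQM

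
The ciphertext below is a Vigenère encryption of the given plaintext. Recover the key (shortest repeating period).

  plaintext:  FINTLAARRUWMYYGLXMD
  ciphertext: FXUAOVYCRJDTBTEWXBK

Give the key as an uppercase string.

APHHDVYL

  i= 0: F-F =  0 → A
  i= 1: X-I = 15 → P
  i= 2: U-N =  7 → H
  i= 3: A-T =  7 → H
  i= 4: O-L =  3 → D
  i= 5: V-A = 21 → V
  i= 6: Y-A = 24 → Y
  i= 7: C-R = 11 → L
  i= 8: R-R =  0 → A
  i= 9: J-U = 15 → P
  i=10: D-W =  7 → H
  i=11: T-M =  7 → H
  i=12: B-Y =  3 → D
  i=13: T-Y = 21 → V
  i=14: E-G = 24 → Y
  i=15: W-L = 11 → L
  i=16: X-X =  0 → A
  i=17: B-M = 15 → P
  i=18: K-D =  7 → H
  shifts repeat with period 8: APHHDVYL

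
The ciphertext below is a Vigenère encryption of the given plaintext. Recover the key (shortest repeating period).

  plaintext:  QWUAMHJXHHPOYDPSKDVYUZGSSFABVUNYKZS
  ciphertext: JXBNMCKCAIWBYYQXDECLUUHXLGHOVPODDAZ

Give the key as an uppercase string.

TBHNAVBF

  i= 0: J-Q = 19 → T
  i= 1: X-W =  1 → B
  i= 2: B-U =  7 → H
  i= 3: N-A = 13 → N
  i= 4: M-M =  0 → A
  i= 5: C-H = 21 → V
  i= 6: K-J =  1 → B
  i= 7: C-X =  5 → F
  i= 8: A-H = 19 → T
  i= 9: I-H =  1 → B
  i=10: W-P =  7 → H
  i=11: B-O = 13 → N
  i=12: Y-Y =  0 → A
  i=13: Y-D = 21 → V
  i=14: Q-P =  1 → B
  i=15: X-S =  5 → F
  i=16: D-K = 19 → T
  i=17: E-D =  1 → B
  i=18: C-V =  7 → H
  i=19: L-Y = 13 → N
  i=20: U-U =  0 → A
  i=21: U-Z = 21 → V
  i=22: H-G =  1 → B
  i=23: X-S =  5 → F
  i=24: L-S = 19 → T
  i=25: G-F =  1 → B
  i=26: H-A =  7 → H
  i=27: O-B = 13 → N
  i=28: V-V =  0 → A
  i=29: P-U = 21 → V
  i=30: O-N =  1 → B
  i=31: D-Y =  5 → F
  i=32: D-K = 19 → T
  i=33: A-Z =  1 → B
  i=34: Z-S =  7 → H
  shifts repeat with period 8: TBHNAVBF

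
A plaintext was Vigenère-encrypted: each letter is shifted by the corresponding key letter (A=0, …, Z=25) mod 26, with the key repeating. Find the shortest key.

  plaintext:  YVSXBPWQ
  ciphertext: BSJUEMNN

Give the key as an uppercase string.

  i= 0: B-Y =  3 → D
  i= 1: S-V = 23 → X
  i= 2: J-S = 17 → R
  i= 3: U-X = 23 → X
  i= 4: E-B =  3 → D
  i= 5: M-P = 23 → X
  i= 6: N-W = 17 → R
  i= 7: N-Q = 23 → X
  shifts repeat with period 4: DXRX

DXRX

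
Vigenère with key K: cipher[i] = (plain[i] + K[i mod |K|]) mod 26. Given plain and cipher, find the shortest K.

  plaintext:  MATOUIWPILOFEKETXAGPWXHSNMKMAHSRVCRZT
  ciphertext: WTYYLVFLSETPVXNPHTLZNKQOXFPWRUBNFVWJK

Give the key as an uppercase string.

  i= 0: W-M = 10 → K
  i= 1: T-A = 19 → T
  i= 2: Y-T =  5 → F
  i= 3: Y-O = 10 → K
  i= 4: L-U = 17 → R
  i= 5: V-I = 13 → N
  i= 6: F-W =  9 → J
  i= 7: L-P = 22 → W
  i= 8: S-I = 10 → K
  i= 9: E-L = 19 → T
  i=10: T-O =  5 → F
  i=11: P-F = 10 → K
  i=12: V-E = 17 → R
  i=13: X-K = 13 → N
  i=14: N-E =  9 → J
  i=15: P-T = 22 → W
  i=16: H-X = 10 → K
  i=17: T-A = 19 → T
  i=18: L-G =  5 → F
  i=19: Z-P = 10 → K
  i=20: N-W = 17 → R
  i=21: K-X = 13 → N
  i=22: Q-H =  9 → J
  i=23: O-S = 22 → W
  i=24: X-N = 10 → K
  i=25: F-M = 19 → T
  i=26: P-K =  5 → F
  i=27: W-M = 10 → K
  i=28: R-A = 17 → R
  i=29: U-H = 13 → N
  i=30: B-S =  9 → J
  i=31: N-R = 22 → W
  i=32: F-V = 10 → K
  i=33: V-C = 19 → T
  i=34: W-R =  5 → F
  i=35: J-Z = 10 → K
  i=36: K-T = 17 → R
  shifts repeat with period 8: KTFKRNJW

KTFKRNJW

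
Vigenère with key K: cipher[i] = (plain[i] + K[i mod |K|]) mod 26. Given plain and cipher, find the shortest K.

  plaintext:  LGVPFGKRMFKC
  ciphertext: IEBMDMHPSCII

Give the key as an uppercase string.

XYG

  i= 0: I-L = 23 → X
  i= 1: E-G = 24 → Y
  i= 2: B-V =  6 → G
  i= 3: M-P = 23 → X
  i= 4: D-F = 24 → Y
  i= 5: M-G =  6 → G
  i= 6: H-K = 23 → X
  i= 7: P-R = 24 → Y
  i= 8: S-M =  6 → G
  i= 9: C-F = 23 → X
  i=10: I-K = 24 → Y
  i=11: I-C =  6 → G
  shifts repeat with period 3: XYG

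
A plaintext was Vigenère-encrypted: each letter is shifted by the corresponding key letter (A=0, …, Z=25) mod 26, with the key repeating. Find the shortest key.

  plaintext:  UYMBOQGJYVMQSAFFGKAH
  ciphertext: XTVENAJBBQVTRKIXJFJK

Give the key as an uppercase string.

  i= 0: X-U =  3 → D
  i= 1: T-Y = 21 → V
  i= 2: V-M =  9 → J
  i= 3: E-B =  3 → D
  i= 4: N-O = 25 → Z
  i= 5: A-Q = 10 → K
  i= 6: J-G =  3 → D
  i= 7: B-J = 18 → S
  i= 8: B-Y =  3 → D
  i= 9: Q-V = 21 → V
  i=10: V-M =  9 → J
  i=11: T-Q =  3 → D
  i=12: R-S = 25 → Z
  i=13: K-A = 10 → K
  i=14: I-F =  3 → D
  i=15: X-F = 18 → S
  i=16: J-G =  3 → D
  i=17: F-K = 21 → V
  i=18: J-A =  9 → J
  i=19: K-H =  3 → D
  shifts repeat with period 8: DVJDZKDS

DVJDZKDS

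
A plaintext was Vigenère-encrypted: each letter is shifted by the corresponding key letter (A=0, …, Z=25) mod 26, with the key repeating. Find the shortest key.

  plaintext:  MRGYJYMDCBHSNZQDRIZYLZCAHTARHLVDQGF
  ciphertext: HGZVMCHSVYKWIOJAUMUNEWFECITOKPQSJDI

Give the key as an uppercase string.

VPTXDE

  i= 0: H-M = 21 → V
  i= 1: G-R = 15 → P
  i= 2: Z-G = 19 → T
  i= 3: V-Y = 23 → X
  i= 4: M-J =  3 → D
  i= 5: C-Y =  4 → E
  i= 6: H-M = 21 → V
  i= 7: S-D = 15 → P
  i= 8: V-C = 19 → T
  i= 9: Y-B = 23 → X
  i=10: K-H =  3 → D
  i=11: W-S =  4 → E
  i=12: I-N = 21 → V
  i=13: O-Z = 15 → P
  i=14: J-Q = 19 → T
  i=15: A-D = 23 → X
  i=16: U-R =  3 → D
  i=17: M-I =  4 → E
  i=18: U-Z = 21 → V
  i=19: N-Y = 15 → P
  i=20: E-L = 19 → T
  i=21: W-Z = 23 → X
  i=22: F-C =  3 → D
  i=23: E-A =  4 → E
  i=24: C-H = 21 → V
  i=25: I-T = 15 → P
  i=26: T-A = 19 → T
  i=27: O-R = 23 → X
  i=28: K-H =  3 → D
  i=29: P-L =  4 → E
  i=30: Q-V = 21 → V
  i=31: S-D = 15 → P
  i=32: J-Q = 19 → T
  i=33: D-G = 23 → X
  i=34: I-F =  3 → D
  shifts repeat with period 6: VPTXDE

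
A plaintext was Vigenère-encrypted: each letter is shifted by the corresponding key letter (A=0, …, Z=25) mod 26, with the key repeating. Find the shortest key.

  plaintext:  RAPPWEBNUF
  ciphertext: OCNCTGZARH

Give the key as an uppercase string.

XCYN

  i= 0: O-R = 23 → X
  i= 1: C-A =  2 → C
  i= 2: N-P = 24 → Y
  i= 3: C-P = 13 → N
  i= 4: T-W = 23 → X
  i= 5: G-E =  2 → C
  i= 6: Z-B = 24 → Y
  i= 7: A-N = 13 → N
  i= 8: R-U = 23 → X
  i= 9: H-F =  2 → C
  shifts repeat with period 4: XCYN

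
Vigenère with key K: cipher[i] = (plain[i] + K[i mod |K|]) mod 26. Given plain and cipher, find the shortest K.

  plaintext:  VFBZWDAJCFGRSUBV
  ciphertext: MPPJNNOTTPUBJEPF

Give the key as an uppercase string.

RKOK

  i= 0: M-V = 17 → R
  i= 1: P-F = 10 → K
  i= 2: P-B = 14 → O
  i= 3: J-Z = 10 → K
  i= 4: N-W = 17 → R
  i= 5: N-D = 10 → K
  i= 6: O-A = 14 → O
  i= 7: T-J = 10 → K
  i= 8: T-C = 17 → R
  i= 9: P-F = 10 → K
  i=10: U-G = 14 → O
  i=11: B-R = 10 → K
  i=12: J-S = 17 → R
  i=13: E-U = 10 → K
  i=14: P-B = 14 → O
  i=15: F-V = 10 → K
  shifts repeat with period 4: RKOK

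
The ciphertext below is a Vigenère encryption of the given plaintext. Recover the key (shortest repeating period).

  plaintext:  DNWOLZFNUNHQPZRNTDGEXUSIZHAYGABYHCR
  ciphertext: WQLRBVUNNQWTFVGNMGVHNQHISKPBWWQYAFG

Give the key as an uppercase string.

TDPDQWPA

  i= 0: W-D = 19 → T
  i= 1: Q-N =  3 → D
  i= 2: L-W = 15 → P
  i= 3: R-O =  3 → D
  i= 4: B-L = 16 → Q
  i= 5: V-Z = 22 → W
  i= 6: U-F = 15 → P
  i= 7: N-N =  0 → A
  i= 8: N-U = 19 → T
  i= 9: Q-N =  3 → D
  i=10: W-H = 15 → P
  i=11: T-Q =  3 → D
  i=12: F-P = 16 → Q
  i=13: V-Z = 22 → W
  i=14: G-R = 15 → P
  i=15: N-N =  0 → A
  i=16: M-T = 19 → T
  i=17: G-D =  3 → D
  i=18: V-G = 15 → P
  i=19: H-E =  3 → D
  i=20: N-X = 16 → Q
  i=21: Q-U = 22 → W
  i=22: H-S = 15 → P
  i=23: I-I =  0 → A
  i=24: S-Z = 19 → T
  i=25: K-H =  3 → D
  i=26: P-A = 15 → P
  i=27: B-Y =  3 → D
  i=28: W-G = 16 → Q
  i=29: W-A = 22 → W
  i=30: Q-B = 15 → P
  i=31: Y-Y =  0 → A
  i=32: A-H = 19 → T
  i=33: F-C =  3 → D
  i=34: G-R = 15 → P
  shifts repeat with period 8: TDPDQWPA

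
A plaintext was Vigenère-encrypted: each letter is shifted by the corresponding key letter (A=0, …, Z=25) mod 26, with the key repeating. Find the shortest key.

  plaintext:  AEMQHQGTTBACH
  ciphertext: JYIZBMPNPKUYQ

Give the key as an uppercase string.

JUW

  i= 0: J-A =  9 → J
  i= 1: Y-E = 20 → U
  i= 2: I-M = 22 → W
  i= 3: Z-Q =  9 → J
  i= 4: B-H = 20 → U
  i= 5: M-Q = 22 → W
  i= 6: P-G =  9 → J
  i= 7: N-T = 20 → U
  i= 8: P-T = 22 → W
  i= 9: K-B =  9 → J
  i=10: U-A = 20 → U
  i=11: Y-C = 22 → W
  i=12: Q-H =  9 → J
  shifts repeat with period 3: JUW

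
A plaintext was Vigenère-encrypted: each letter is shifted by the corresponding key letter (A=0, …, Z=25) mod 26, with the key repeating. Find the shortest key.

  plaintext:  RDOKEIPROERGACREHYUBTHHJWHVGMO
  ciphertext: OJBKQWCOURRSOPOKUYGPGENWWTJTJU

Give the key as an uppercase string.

XGNAMON

  i= 0: O-R = 23 → X
  i= 1: J-D =  6 → G
  i= 2: B-O = 13 → N
  i= 3: K-K =  0 → A
  i= 4: Q-E = 12 → M
  i= 5: W-I = 14 → O
  i= 6: C-P = 13 → N
  i= 7: O-R = 23 → X
  i= 8: U-O =  6 → G
  i= 9: R-E = 13 → N
  i=10: R-R =  0 → A
  i=11: S-G = 12 → M
  i=12: O-A = 14 → O
  i=13: P-C = 13 → N
  i=14: O-R = 23 → X
  i=15: K-E =  6 → G
  i=16: U-H = 13 → N
  i=17: Y-Y =  0 → A
  i=18: G-U = 12 → M
  i=19: P-B = 14 → O
  i=20: G-T = 13 → N
  i=21: E-H = 23 → X
  i=22: N-H =  6 → G
  i=23: W-J = 13 → N
  i=24: W-W =  0 → A
  i=25: T-H = 12 → M
  i=26: J-V = 14 → O
  i=27: T-G = 13 → N
  i=28: J-M = 23 → X
  i=29: U-O =  6 → G
  shifts repeat with period 7: XGNAMON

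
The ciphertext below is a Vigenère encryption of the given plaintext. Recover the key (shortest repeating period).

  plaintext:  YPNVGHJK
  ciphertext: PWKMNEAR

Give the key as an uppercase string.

  i= 0: P-Y = 17 → R
  i= 1: W-P =  7 → H
  i= 2: K-N = 23 → X
  i= 3: M-V = 17 → R
  i= 4: N-G =  7 → H
  i= 5: E-H = 23 → X
  i= 6: A-J = 17 → R
  i= 7: R-K =  7 → H
  shifts repeat with period 3: RHX

RHX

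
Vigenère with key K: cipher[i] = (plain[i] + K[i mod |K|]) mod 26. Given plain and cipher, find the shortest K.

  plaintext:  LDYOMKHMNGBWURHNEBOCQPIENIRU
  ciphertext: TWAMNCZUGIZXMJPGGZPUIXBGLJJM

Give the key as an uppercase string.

  i= 0: T-L =  8 → I
  i= 1: W-D = 19 → T
  i= 2: A-Y =  2 → C
  i= 3: M-O = 24 → Y
  i= 4: N-M =  1 → B
  i= 5: C-K = 18 → S
  i= 6: Z-H = 18 → S
  i= 7: U-M =  8 → I
  i= 8: G-N = 19 → T
  i= 9: I-G =  2 → C
  i=10: Z-B = 24 → Y
  i=11: X-W =  1 → B
  i=12: M-U = 18 → S
  i=13: J-R = 18 → S
  i=14: P-H =  8 → I
  i=15: G-N = 19 → T
  i=16: G-E =  2 → C
  i=17: Z-B = 24 → Y
  i=18: P-O =  1 → B
  i=19: U-C = 18 → S
  i=20: I-Q = 18 → S
  i=21: X-P =  8 → I
  i=22: B-I = 19 → T
  i=23: G-E =  2 → C
  i=24: L-N = 24 → Y
  i=25: J-I =  1 → B
  i=26: J-R = 18 → S
  i=27: M-U = 18 → S
  shifts repeat with period 7: ITCYBSS

ITCYBSS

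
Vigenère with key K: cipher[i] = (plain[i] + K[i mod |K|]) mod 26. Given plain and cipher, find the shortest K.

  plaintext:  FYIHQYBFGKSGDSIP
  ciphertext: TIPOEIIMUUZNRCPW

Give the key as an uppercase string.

OKHH

  i= 0: T-F = 14 → O
  i= 1: I-Y = 10 → K
  i= 2: P-I =  7 → H
  i= 3: O-H =  7 → H
  i= 4: E-Q = 14 → O
  i= 5: I-Y = 10 → K
  i= 6: I-B =  7 → H
  i= 7: M-F =  7 → H
  i= 8: U-G = 14 → O
  i= 9: U-K = 10 → K
  i=10: Z-S =  7 → H
  i=11: N-G =  7 → H
  i=12: R-D = 14 → O
  i=13: C-S = 10 → K
  i=14: P-I =  7 → H
  i=15: W-P =  7 → H
  shifts repeat with period 4: OKHH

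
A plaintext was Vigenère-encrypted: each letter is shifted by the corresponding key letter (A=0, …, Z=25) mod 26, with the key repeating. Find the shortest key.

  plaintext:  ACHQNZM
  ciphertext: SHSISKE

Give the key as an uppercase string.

  i= 0: S-A = 18 → S
  i= 1: H-C =  5 → F
  i= 2: S-H = 11 → L
  i= 3: I-Q = 18 → S
  i= 4: S-N =  5 → F
  i= 5: K-Z = 11 → L
  i= 6: E-M = 18 → S
  shifts repeat with period 3: SFL

SFL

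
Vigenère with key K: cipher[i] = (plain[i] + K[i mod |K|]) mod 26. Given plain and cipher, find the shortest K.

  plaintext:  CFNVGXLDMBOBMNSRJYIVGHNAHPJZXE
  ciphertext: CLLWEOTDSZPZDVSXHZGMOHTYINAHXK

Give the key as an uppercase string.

AGYBYRI

  i= 0: C-C =  0 → A
  i= 1: L-F =  6 → G
  i= 2: L-N = 24 → Y
  i= 3: W-V =  1 → B
  i= 4: E-G = 24 → Y
  i= 5: O-X = 17 → R
  i= 6: T-L =  8 → I
  i= 7: D-D =  0 → A
  i= 8: S-M =  6 → G
  i= 9: Z-B = 24 → Y
  i=10: P-O =  1 → B
  i=11: Z-B = 24 → Y
  i=12: D-M = 17 → R
  i=13: V-N =  8 → I
  i=14: S-S =  0 → A
  i=15: X-R =  6 → G
  i=16: H-J = 24 → Y
  i=17: Z-Y =  1 → B
  i=18: G-I = 24 → Y
  i=19: M-V = 17 → R
  i=20: O-G =  8 → I
  i=21: H-H =  0 → A
  i=22: T-N =  6 → G
  i=23: Y-A = 24 → Y
  i=24: I-H =  1 → B
  i=25: N-P = 24 → Y
  i=26: A-J = 17 → R
  i=27: H-Z =  8 → I
  i=28: X-X =  0 → A
  i=29: K-E =  6 → G
  shifts repeat with period 7: AGYBYRI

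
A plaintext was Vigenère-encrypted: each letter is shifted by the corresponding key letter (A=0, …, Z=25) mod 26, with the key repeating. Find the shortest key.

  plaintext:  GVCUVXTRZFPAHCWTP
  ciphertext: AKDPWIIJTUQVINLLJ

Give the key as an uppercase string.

UPBVBLPS

  i= 0: A-G = 20 → U
  i= 1: K-V = 15 → P
  i= 2: D-C =  1 → B
  i= 3: P-U = 21 → V
  i= 4: W-V =  1 → B
  i= 5: I-X = 11 → L
  i= 6: I-T = 15 → P
  i= 7: J-R = 18 → S
  i= 8: T-Z = 20 → U
  i= 9: U-F = 15 → P
  i=10: Q-P =  1 → B
  i=11: V-A = 21 → V
  i=12: I-H =  1 → B
  i=13: N-C = 11 → L
  i=14: L-W = 15 → P
  i=15: L-T = 18 → S
  i=16: J-P = 20 → U
  shifts repeat with period 8: UPBVBLPS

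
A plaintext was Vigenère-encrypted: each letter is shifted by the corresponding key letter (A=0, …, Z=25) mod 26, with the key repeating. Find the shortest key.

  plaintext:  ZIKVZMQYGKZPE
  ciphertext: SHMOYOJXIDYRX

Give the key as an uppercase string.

  i= 0: S-Z = 19 → T
  i= 1: H-I = 25 → Z
  i= 2: M-K =  2 → C
  i= 3: O-V = 19 → T
  i= 4: Y-Z = 25 → Z
  i= 5: O-M =  2 → C
  i= 6: J-Q = 19 → T
  i= 7: X-Y = 25 → Z
  i= 8: I-G =  2 → C
  i= 9: D-K = 19 → T
  i=10: Y-Z = 25 → Z
  i=11: R-P =  2 → C
  i=12: X-E = 19 → T
  shifts repeat with period 3: TZC

TZC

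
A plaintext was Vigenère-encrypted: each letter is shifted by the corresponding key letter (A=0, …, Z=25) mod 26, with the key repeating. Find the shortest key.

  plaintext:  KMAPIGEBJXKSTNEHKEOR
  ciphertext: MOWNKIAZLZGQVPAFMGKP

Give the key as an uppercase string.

CCWY

  i= 0: M-K =  2 → C
  i= 1: O-M =  2 → C
  i= 2: W-A = 22 → W
  i= 3: N-P = 24 → Y
  i= 4: K-I =  2 → C
  i= 5: I-G =  2 → C
  i= 6: A-E = 22 → W
  i= 7: Z-B = 24 → Y
  i= 8: L-J =  2 → C
  i= 9: Z-X =  2 → C
  i=10: G-K = 22 → W
  i=11: Q-S = 24 → Y
  i=12: V-T =  2 → C
  i=13: P-N =  2 → C
  i=14: A-E = 22 → W
  i=15: F-H = 24 → Y
  i=16: M-K =  2 → C
  i=17: G-E =  2 → C
  i=18: K-O = 22 → W
  i=19: P-R = 24 → Y
  shifts repeat with period 4: CCWY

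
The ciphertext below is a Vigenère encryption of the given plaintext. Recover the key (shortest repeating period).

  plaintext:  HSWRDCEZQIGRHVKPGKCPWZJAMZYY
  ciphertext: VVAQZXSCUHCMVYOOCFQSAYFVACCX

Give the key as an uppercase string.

  i= 0: V-H = 14 → O
  i= 1: V-S =  3 → D
  i= 2: A-W =  4 → E
  i= 3: Q-R = 25 → Z
  i= 4: Z-D = 22 → W
  i= 5: X-C = 21 → V
  i= 6: S-E = 14 → O
  i= 7: C-Z =  3 → D
  i= 8: U-Q =  4 → E
  i= 9: H-I = 25 → Z
  i=10: C-G = 22 → W
  i=11: M-R = 21 → V
  i=12: V-H = 14 → O
  i=13: Y-V =  3 → D
  i=14: O-K =  4 → E
  i=15: O-P = 25 → Z
  i=16: C-G = 22 → W
  i=17: F-K = 21 → V
  i=18: Q-C = 14 → O
  i=19: S-P =  3 → D
  i=20: A-W =  4 → E
  i=21: Y-Z = 25 → Z
  i=22: F-J = 22 → W
  i=23: V-A = 21 → V
  i=24: A-M = 14 → O
  i=25: C-Z =  3 → D
  i=26: C-Y =  4 → E
  i=27: X-Y = 25 → Z
  shifts repeat with period 6: ODEZWV

ODEZWV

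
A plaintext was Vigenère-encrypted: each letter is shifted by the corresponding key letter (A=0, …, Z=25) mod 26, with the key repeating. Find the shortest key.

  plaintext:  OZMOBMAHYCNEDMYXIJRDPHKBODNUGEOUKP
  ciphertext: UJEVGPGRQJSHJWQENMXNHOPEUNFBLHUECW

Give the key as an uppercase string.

  i= 0: U-O =  6 → G
  i= 1: J-Z = 10 → K
  i= 2: E-M = 18 → S
  i= 3: V-O =  7 → H
  i= 4: G-B =  5 → F
  i= 5: P-M =  3 → D
  i= 6: G-A =  6 → G
  i= 7: R-H = 10 → K
  i= 8: Q-Y = 18 → S
  i= 9: J-C =  7 → H
  i=10: S-N =  5 → F
  i=11: H-E =  3 → D
  i=12: J-D =  6 → G
  i=13: W-M = 10 → K
  i=14: Q-Y = 18 → S
  i=15: E-X =  7 → H
  i=16: N-I =  5 → F
  i=17: M-J =  3 → D
  i=18: X-R =  6 → G
  i=19: N-D = 10 → K
  i=20: H-P = 18 → S
  i=21: O-H =  7 → H
  i=22: P-K =  5 → F
  i=23: E-B =  3 → D
  i=24: U-O =  6 → G
  i=25: N-D = 10 → K
  i=26: F-N = 18 → S
  i=27: B-U =  7 → H
  i=28: L-G =  5 → F
  i=29: H-E =  3 → D
  i=30: U-O =  6 → G
  i=31: E-U = 10 → K
  i=32: C-K = 18 → S
  i=33: W-P =  7 → H
  shifts repeat with period 6: GKSHFD

GKSHFD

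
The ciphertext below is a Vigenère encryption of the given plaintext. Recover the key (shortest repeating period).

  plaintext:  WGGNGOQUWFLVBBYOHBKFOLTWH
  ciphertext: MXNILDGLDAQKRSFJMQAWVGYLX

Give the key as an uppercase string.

  i= 0: M-W = 16 → Q
  i= 1: X-G = 17 → R
  i= 2: N-G =  7 → H
  i= 3: I-N = 21 → V
  i= 4: L-G =  5 → F
  i= 5: D-O = 15 → P
  i= 6: G-Q = 16 → Q
  i= 7: L-U = 17 → R
  i= 8: D-W =  7 → H
  i= 9: A-F = 21 → V
  i=10: Q-L =  5 → F
  i=11: K-V = 15 → P
  i=12: R-B = 16 → Q
  i=13: S-B = 17 → R
  i=14: F-Y =  7 → H
  i=15: J-O = 21 → V
  i=16: M-H =  5 → F
  i=17: Q-B = 15 → P
  i=18: A-K = 16 → Q
  i=19: W-F = 17 → R
  i=20: V-O =  7 → H
  i=21: G-L = 21 → V
  i=22: Y-T =  5 → F
  i=23: L-W = 15 → P
  i=24: X-H = 16 → Q
  shifts repeat with period 6: QRHVFP

QRHVFP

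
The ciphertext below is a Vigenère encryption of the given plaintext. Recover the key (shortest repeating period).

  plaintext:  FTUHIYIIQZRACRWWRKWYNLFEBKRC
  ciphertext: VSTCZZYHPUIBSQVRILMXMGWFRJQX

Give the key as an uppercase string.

QZZVRB

  i= 0: V-F = 16 → Q
  i= 1: S-T = 25 → Z
  i= 2: T-U = 25 → Z
  i= 3: C-H = 21 → V
  i= 4: Z-I = 17 → R
  i= 5: Z-Y =  1 → B
  i= 6: Y-I = 16 → Q
  i= 7: H-I = 25 → Z
  i= 8: P-Q = 25 → Z
  i= 9: U-Z = 21 → V
  i=10: I-R = 17 → R
  i=11: B-A =  1 → B
  i=12: S-C = 16 → Q
  i=13: Q-R = 25 → Z
  i=14: V-W = 25 → Z
  i=15: R-W = 21 → V
  i=16: I-R = 17 → R
  i=17: L-K =  1 → B
  i=18: M-W = 16 → Q
  i=19: X-Y = 25 → Z
  i=20: M-N = 25 → Z
  i=21: G-L = 21 → V
  i=22: W-F = 17 → R
  i=23: F-E =  1 → B
  i=24: R-B = 16 → Q
  i=25: J-K = 25 → Z
  i=26: Q-R = 25 → Z
  i=27: X-C = 21 → V
  shifts repeat with period 6: QZZVRB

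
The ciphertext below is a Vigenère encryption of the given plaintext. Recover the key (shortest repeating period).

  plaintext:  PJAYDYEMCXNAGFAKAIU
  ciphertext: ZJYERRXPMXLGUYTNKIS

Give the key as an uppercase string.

  i= 0: Z-P = 10 → K
  i= 1: J-J =  0 → A
  i= 2: Y-A = 24 → Y
  i= 3: E-Y =  6 → G
  i= 4: R-D = 14 → O
  i= 5: R-Y = 19 → T
  i= 6: X-E = 19 → T
  i= 7: P-M =  3 → D
  i= 8: M-C = 10 → K
  i= 9: X-X =  0 → A
  i=10: L-N = 24 → Y
  i=11: G-A =  6 → G
  i=12: U-G = 14 → O
  i=13: Y-F = 19 → T
  i=14: T-A = 19 → T
  i=15: N-K =  3 → D
  i=16: K-A = 10 → K
  i=17: I-I =  0 → A
  i=18: S-U = 24 → Y
  shifts repeat with period 8: KAYGOTTD

KAYGOTTD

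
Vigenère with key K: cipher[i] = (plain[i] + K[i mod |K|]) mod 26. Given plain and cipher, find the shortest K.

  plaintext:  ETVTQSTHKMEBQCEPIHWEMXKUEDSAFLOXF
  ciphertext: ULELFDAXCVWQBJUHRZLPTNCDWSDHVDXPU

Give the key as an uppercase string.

QSJSPLH

  i= 0: U-E = 16 → Q
  i= 1: L-T = 18 → S
  i= 2: E-V =  9 → J
  i= 3: L-T = 18 → S
  i= 4: F-Q = 15 → P
  i= 5: D-S = 11 → L
  i= 6: A-T =  7 → H
  i= 7: X-H = 16 → Q
  i= 8: C-K = 18 → S
  i= 9: V-M =  9 → J
  i=10: W-E = 18 → S
  i=11: Q-B = 15 → P
  i=12: B-Q = 11 → L
  i=13: J-C =  7 → H
  i=14: U-E = 16 → Q
  i=15: H-P = 18 → S
  i=16: R-I =  9 → J
  i=17: Z-H = 18 → S
  i=18: L-W = 15 → P
  i=19: P-E = 11 → L
  i=20: T-M =  7 → H
  i=21: N-X = 16 → Q
  i=22: C-K = 18 → S
  i=23: D-U =  9 → J
  i=24: W-E = 18 → S
  i=25: S-D = 15 → P
  i=26: D-S = 11 → L
  i=27: H-A =  7 → H
  i=28: V-F = 16 → Q
  i=29: D-L = 18 → S
  i=30: X-O =  9 → J
  i=31: P-X = 18 → S
  i=32: U-F = 15 → P
  shifts repeat with period 7: QSJSPLH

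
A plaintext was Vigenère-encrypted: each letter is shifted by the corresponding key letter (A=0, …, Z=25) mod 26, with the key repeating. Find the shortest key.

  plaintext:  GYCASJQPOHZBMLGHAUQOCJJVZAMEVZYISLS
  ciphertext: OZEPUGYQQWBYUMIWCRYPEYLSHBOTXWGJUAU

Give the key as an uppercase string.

  i= 0: O-G =  8 → I
  i= 1: Z-Y =  1 → B
  i= 2: E-C =  2 → C
  i= 3: P-A = 15 → P
  i= 4: U-S =  2 → C
  i= 5: G-J = 23 → X
  i= 6: Y-Q =  8 → I
  i= 7: Q-P =  1 → B
  i= 8: Q-O =  2 → C
  i= 9: W-H = 15 → P
  i=10: B-Z =  2 → C
  i=11: Y-B = 23 → X
  i=12: U-M =  8 → I
  i=13: M-L =  1 → B
  i=14: I-G =  2 → C
  i=15: W-H = 15 → P
  i=16: C-A =  2 → C
  i=17: R-U = 23 → X
  i=18: Y-Q =  8 → I
  i=19: P-O =  1 → B
  i=20: E-C =  2 → C
  i=21: Y-J = 15 → P
  i=22: L-J =  2 → C
  i=23: S-V = 23 → X
  i=24: H-Z =  8 → I
  i=25: B-A =  1 → B
  i=26: O-M =  2 → C
  i=27: T-E = 15 → P
  i=28: X-V =  2 → C
  i=29: W-Z = 23 → X
  i=30: G-Y =  8 → I
  i=31: J-I =  1 → B
  i=32: U-S =  2 → C
  i=33: A-L = 15 → P
  i=34: U-S =  2 → C
  shifts repeat with period 6: IBCPCX

IBCPCX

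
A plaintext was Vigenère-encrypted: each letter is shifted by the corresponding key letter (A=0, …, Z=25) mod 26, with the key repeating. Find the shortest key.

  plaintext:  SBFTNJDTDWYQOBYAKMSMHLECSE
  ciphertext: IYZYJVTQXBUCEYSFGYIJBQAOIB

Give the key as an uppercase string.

QXUFWM

  i= 0: I-S = 16 → Q
  i= 1: Y-B = 23 → X
  i= 2: Z-F = 20 → U
  i= 3: Y-T =  5 → F
  i= 4: J-N = 22 → W
  i= 5: V-J = 12 → M
  i= 6: T-D = 16 → Q
  i= 7: Q-T = 23 → X
  i= 8: X-D = 20 → U
  i= 9: B-W =  5 → F
  i=10: U-Y = 22 → W
  i=11: C-Q = 12 → M
  i=12: E-O = 16 → Q
  i=13: Y-B = 23 → X
  i=14: S-Y = 20 → U
  i=15: F-A =  5 → F
  i=16: G-K = 22 → W
  i=17: Y-M = 12 → M
  i=18: I-S = 16 → Q
  i=19: J-M = 23 → X
  i=20: B-H = 20 → U
  i=21: Q-L =  5 → F
  i=22: A-E = 22 → W
  i=23: O-C = 12 → M
  i=24: I-S = 16 → Q
  i=25: B-E = 23 → X
  shifts repeat with period 6: QXUFWM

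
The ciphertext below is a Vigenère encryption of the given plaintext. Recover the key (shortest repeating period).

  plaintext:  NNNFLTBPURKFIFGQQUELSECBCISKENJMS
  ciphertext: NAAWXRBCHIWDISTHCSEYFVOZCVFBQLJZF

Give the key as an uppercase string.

  i= 0: N-N =  0 → A
  i= 1: A-N = 13 → N
  i= 2: A-N = 13 → N
  i= 3: W-F = 17 → R
  i= 4: X-L = 12 → M
  i= 5: R-T = 24 → Y
  i= 6: B-B =  0 → A
  i= 7: C-P = 13 → N
  i= 8: H-U = 13 → N
  i= 9: I-R = 17 → R
  i=10: W-K = 12 → M
  i=11: D-F = 24 → Y
  i=12: I-I =  0 → A
  i=13: S-F = 13 → N
  i=14: T-G = 13 → N
  i=15: H-Q = 17 → R
  i=16: C-Q = 12 → M
  i=17: S-U = 24 → Y
  i=18: E-E =  0 → A
  i=19: Y-L = 13 → N
  i=20: F-S = 13 → N
  i=21: V-E = 17 → R
  i=22: O-C = 12 → M
  i=23: Z-B = 24 → Y
  i=24: C-C =  0 → A
  i=25: V-I = 13 → N
  i=26: F-S = 13 → N
  i=27: B-K = 17 → R
  i=28: Q-E = 12 → M
  i=29: L-N = 24 → Y
  i=30: J-J =  0 → A
  i=31: Z-M = 13 → N
  i=32: F-S = 13 → N
  shifts repeat with period 6: ANNRMY

ANNRMY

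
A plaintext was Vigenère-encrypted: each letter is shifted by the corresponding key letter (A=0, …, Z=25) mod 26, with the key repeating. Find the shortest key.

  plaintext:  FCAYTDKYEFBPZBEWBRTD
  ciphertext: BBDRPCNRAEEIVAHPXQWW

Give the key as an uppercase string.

WZDT

  i= 0: B-F = 22 → W
  i= 1: B-C = 25 → Z
  i= 2: D-A =  3 → D
  i= 3: R-Y = 19 → T
  i= 4: P-T = 22 → W
  i= 5: C-D = 25 → Z
  i= 6: N-K =  3 → D
  i= 7: R-Y = 19 → T
  i= 8: A-E = 22 → W
  i= 9: E-F = 25 → Z
  i=10: E-B =  3 → D
  i=11: I-P = 19 → T
  i=12: V-Z = 22 → W
  i=13: A-B = 25 → Z
  i=14: H-E =  3 → D
  i=15: P-W = 19 → T
  i=16: X-B = 22 → W
  i=17: Q-R = 25 → Z
  i=18: W-T =  3 → D
  i=19: W-D = 19 → T
  shifts repeat with period 4: WZDT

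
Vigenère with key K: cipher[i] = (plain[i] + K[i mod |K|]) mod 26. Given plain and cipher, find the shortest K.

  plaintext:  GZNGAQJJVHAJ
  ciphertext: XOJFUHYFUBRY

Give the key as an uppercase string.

RPWZU

  i= 0: X-G = 17 → R
  i= 1: O-Z = 15 → P
  i= 2: J-N = 22 → W
  i= 3: F-G = 25 → Z
  i= 4: U-A = 20 → U
  i= 5: H-Q = 17 → R
  i= 6: Y-J = 15 → P
  i= 7: F-J = 22 → W
  i= 8: U-V = 25 → Z
  i= 9: B-H = 20 → U
  i=10: R-A = 17 → R
  i=11: Y-J = 15 → P
  shifts repeat with period 5: RPWZU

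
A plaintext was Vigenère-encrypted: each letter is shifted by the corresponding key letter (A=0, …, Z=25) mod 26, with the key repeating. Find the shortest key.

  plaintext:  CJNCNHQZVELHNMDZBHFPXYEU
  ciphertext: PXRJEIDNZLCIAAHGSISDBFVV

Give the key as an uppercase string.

NOEHRB

  i= 0: P-C = 13 → N
  i= 1: X-J = 14 → O
  i= 2: R-N =  4 → E
  i= 3: J-C =  7 → H
  i= 4: E-N = 17 → R
  i= 5: I-H =  1 → B
  i= 6: D-Q = 13 → N
  i= 7: N-Z = 14 → O
  i= 8: Z-V =  4 → E
  i= 9: L-E =  7 → H
  i=10: C-L = 17 → R
  i=11: I-H =  1 → B
  i=12: A-N = 13 → N
  i=13: A-M = 14 → O
  i=14: H-D =  4 → E
  i=15: G-Z =  7 → H
  i=16: S-B = 17 → R
  i=17: I-H =  1 → B
  i=18: S-F = 13 → N
  i=19: D-P = 14 → O
  i=20: B-X =  4 → E
  i=21: F-Y =  7 → H
  i=22: V-E = 17 → R
  i=23: V-U =  1 → B
  shifts repeat with period 6: NOEHRB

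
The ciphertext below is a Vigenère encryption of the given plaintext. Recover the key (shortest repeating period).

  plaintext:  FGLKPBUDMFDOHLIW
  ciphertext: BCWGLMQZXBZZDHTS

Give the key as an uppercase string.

  i= 0: B-F = 22 → W
  i= 1: C-G = 22 → W
  i= 2: W-L = 11 → L
  i= 3: G-K = 22 → W
  i= 4: L-P = 22 → W
  i= 5: M-B = 11 → L
  i= 6: Q-U = 22 → W
  i= 7: Z-D = 22 → W
  i= 8: X-M = 11 → L
  i= 9: B-F = 22 → W
  i=10: Z-D = 22 → W
  i=11: Z-O = 11 → L
  i=12: D-H = 22 → W
  i=13: H-L = 22 → W
  i=14: T-I = 11 → L
  i=15: S-W = 22 → W
  shifts repeat with period 3: WWL

WWL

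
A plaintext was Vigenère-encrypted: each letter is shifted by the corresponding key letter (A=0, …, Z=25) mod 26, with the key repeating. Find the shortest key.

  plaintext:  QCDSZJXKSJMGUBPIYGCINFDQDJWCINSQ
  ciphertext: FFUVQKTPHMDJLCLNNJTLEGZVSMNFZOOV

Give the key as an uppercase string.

PDRDRBWF

  i= 0: F-Q = 15 → P
  i= 1: F-C =  3 → D
  i= 2: U-D = 17 → R
  i= 3: V-S =  3 → D
  i= 4: Q-Z = 17 → R
  i= 5: K-J =  1 → B
  i= 6: T-X = 22 → W
  i= 7: P-K =  5 → F
  i= 8: H-S = 15 → P
  i= 9: M-J =  3 → D
  i=10: D-M = 17 → R
  i=11: J-G =  3 → D
  i=12: L-U = 17 → R
  i=13: C-B =  1 → B
  i=14: L-P = 22 → W
  i=15: N-I =  5 → F
  i=16: N-Y = 15 → P
  i=17: J-G =  3 → D
  i=18: T-C = 17 → R
  i=19: L-I =  3 → D
  i=20: E-N = 17 → R
  i=21: G-F =  1 → B
  i=22: Z-D = 22 → W
  i=23: V-Q =  5 → F
  i=24: S-D = 15 → P
  i=25: M-J =  3 → D
  i=26: N-W = 17 → R
  i=27: F-C =  3 → D
  i=28: Z-I = 17 → R
  i=29: O-N =  1 → B
  i=30: O-S = 22 → W
  i=31: V-Q =  5 → F
  shifts repeat with period 8: PDRDRBWF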